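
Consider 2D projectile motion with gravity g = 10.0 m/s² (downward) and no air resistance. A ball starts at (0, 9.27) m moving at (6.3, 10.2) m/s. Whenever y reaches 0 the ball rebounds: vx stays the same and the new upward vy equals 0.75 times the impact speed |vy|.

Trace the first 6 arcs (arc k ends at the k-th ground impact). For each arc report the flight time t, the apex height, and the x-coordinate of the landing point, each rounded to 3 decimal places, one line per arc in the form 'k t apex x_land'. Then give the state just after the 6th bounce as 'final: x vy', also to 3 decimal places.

Arc 1: start y=9.270, vy=10.200 → t=2.721, apex=14.472, x_land=17.144, impact vy=-17.013
  bounce: vy ← 0.75·17.013 = 12.760
Arc 2: start y=0.000, vy=12.760 → t=2.552, apex=8.140, x_land=33.221, impact vy=-12.760
  bounce: vy ← 0.75·12.760 = 9.570
Arc 3: start y=0.000, vy=9.570 → t=1.914, apex=4.579, x_land=45.279, impact vy=-9.570
  bounce: vy ← 0.75·9.570 = 7.177
Arc 4: start y=0.000, vy=7.177 → t=1.435, apex=2.576, x_land=54.323, impact vy=-7.177
  bounce: vy ← 0.75·7.177 = 5.383
Arc 5: start y=0.000, vy=5.383 → t=1.077, apex=1.449, x_land=61.105, impact vy=-5.383
  bounce: vy ← 0.75·5.383 = 4.037
Arc 6: start y=0.000, vy=4.037 → t=0.807, apex=0.815, x_land=66.192, impact vy=-4.037
  bounce: vy ← 0.75·4.037 = 3.028

1 2.721 14.472 17.144
2 2.552 8.140 33.221
3 1.914 4.579 45.279
4 1.435 2.576 54.323
5 1.077 1.449 61.105
6 0.807 0.815 66.192
final: 66.192 3.028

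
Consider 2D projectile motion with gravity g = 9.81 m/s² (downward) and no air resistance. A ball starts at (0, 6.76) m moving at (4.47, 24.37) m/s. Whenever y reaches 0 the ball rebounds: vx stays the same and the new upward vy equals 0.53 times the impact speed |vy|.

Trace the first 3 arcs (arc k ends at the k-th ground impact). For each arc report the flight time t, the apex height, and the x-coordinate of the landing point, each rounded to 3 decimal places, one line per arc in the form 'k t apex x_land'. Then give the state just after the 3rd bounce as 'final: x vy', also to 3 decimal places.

Arc 1: start y=6.760, vy=24.370 → t=5.232, apex=37.030, x_land=23.386, impact vy=-26.954
  bounce: vy ← 0.53·26.954 = 14.286
Arc 2: start y=0.000, vy=14.286 → t=2.912, apex=10.402, x_land=36.405, impact vy=-14.286
  bounce: vy ← 0.53·14.286 = 7.571
Arc 3: start y=0.000, vy=7.571 → t=1.544, apex=2.922, x_land=43.305, impact vy=-7.571
  bounce: vy ← 0.53·7.571 = 4.013

1 5.232 37.030 23.386
2 2.912 10.402 36.405
3 1.544 2.922 43.305
final: 43.305 4.013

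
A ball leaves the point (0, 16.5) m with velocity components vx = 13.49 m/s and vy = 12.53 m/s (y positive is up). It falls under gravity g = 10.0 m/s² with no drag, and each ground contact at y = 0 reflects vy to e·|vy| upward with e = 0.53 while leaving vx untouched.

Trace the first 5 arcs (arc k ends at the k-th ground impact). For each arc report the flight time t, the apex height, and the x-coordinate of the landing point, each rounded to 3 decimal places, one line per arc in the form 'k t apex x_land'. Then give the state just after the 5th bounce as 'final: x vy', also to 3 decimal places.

Arc 1: start y=16.500, vy=12.530 → t=3.460, apex=24.350, x_land=46.673, impact vy=-22.068
  bounce: vy ← 0.53·22.068 = 11.696
Arc 2: start y=0.000, vy=11.696 → t=2.339, apex=6.840, x_land=78.229, impact vy=-11.696
  bounce: vy ← 0.53·11.696 = 6.199
Arc 3: start y=0.000, vy=6.199 → t=1.240, apex=1.921, x_land=94.954, impact vy=-6.199
  bounce: vy ← 0.53·6.199 = 3.285
Arc 4: start y=0.000, vy=3.285 → t=0.657, apex=0.540, x_land=103.818, impact vy=-3.285
  bounce: vy ← 0.53·3.285 = 1.741
Arc 5: start y=0.000, vy=1.741 → t=0.348, apex=0.152, x_land=108.516, impact vy=-1.741
  bounce: vy ← 0.53·1.741 = 0.923

1 3.460 24.350 46.673
2 2.339 6.840 78.229
3 1.240 1.921 94.954
4 0.657 0.540 103.818
5 0.348 0.152 108.516
final: 108.516 0.923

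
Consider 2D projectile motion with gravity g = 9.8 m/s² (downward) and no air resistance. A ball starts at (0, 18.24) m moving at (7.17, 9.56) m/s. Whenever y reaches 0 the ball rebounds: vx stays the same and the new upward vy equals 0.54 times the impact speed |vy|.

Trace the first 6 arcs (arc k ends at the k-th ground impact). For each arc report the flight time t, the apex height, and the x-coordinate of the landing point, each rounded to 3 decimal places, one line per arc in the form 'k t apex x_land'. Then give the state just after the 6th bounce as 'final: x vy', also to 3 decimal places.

Arc 1: start y=18.240, vy=9.560 → t=3.137, apex=22.903, x_land=22.496, impact vy=-21.187
  bounce: vy ← 0.54·21.187 = 11.441
Arc 2: start y=0.000, vy=11.441 → t=2.335, apex=6.678, x_land=39.237, impact vy=-11.441
  bounce: vy ← 0.54·11.441 = 6.178
Arc 3: start y=0.000, vy=6.178 → t=1.261, apex=1.947, x_land=48.277, impact vy=-6.178
  bounce: vy ← 0.54·6.178 = 3.336
Arc 4: start y=0.000, vy=3.336 → t=0.681, apex=0.568, x_land=53.159, impact vy=-3.336
  bounce: vy ← 0.54·3.336 = 1.802
Arc 5: start y=0.000, vy=1.802 → t=0.368, apex=0.166, x_land=55.795, impact vy=-1.802
  bounce: vy ← 0.54·1.802 = 0.973
Arc 6: start y=0.000, vy=0.973 → t=0.199, apex=0.048, x_land=57.219, impact vy=-0.973
  bounce: vy ← 0.54·0.973 = 0.525

1 3.137 22.903 22.496
2 2.335 6.678 39.237
3 1.261 1.947 48.277
4 0.681 0.568 53.159
5 0.368 0.166 55.795
6 0.199 0.048 57.219
final: 57.219 0.525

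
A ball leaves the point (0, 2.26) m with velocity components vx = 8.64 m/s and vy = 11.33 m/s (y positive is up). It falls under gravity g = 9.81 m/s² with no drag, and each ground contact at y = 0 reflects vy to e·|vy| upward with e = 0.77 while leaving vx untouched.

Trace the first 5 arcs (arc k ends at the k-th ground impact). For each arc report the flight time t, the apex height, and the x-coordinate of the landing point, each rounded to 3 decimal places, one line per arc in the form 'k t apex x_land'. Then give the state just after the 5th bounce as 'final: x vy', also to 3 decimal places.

Arc 1: start y=2.260, vy=11.330 → t=2.495, apex=8.803, x_land=21.553, impact vy=-13.142
  bounce: vy ← 0.77·13.142 = 10.119
Arc 2: start y=0.000, vy=10.119 → t=2.063, apex=5.219, x_land=39.378, impact vy=-10.119
  bounce: vy ← 0.77·10.119 = 7.792
Arc 3: start y=0.000, vy=7.792 → t=1.589, apex=3.094, x_land=53.103, impact vy=-7.792
  bounce: vy ← 0.77·7.792 = 6.000
Arc 4: start y=0.000, vy=6.000 → t=1.223, apex=1.835, x_land=63.671, impact vy=-6.000
  bounce: vy ← 0.77·6.000 = 4.620
Arc 5: start y=0.000, vy=4.620 → t=0.942, apex=1.088, x_land=71.809, impact vy=-4.620
  bounce: vy ← 0.77·4.620 = 3.557

1 2.495 8.803 21.553
2 2.063 5.219 39.378
3 1.589 3.094 53.103
4 1.223 1.835 63.671
5 0.942 1.088 71.809
final: 71.809 3.557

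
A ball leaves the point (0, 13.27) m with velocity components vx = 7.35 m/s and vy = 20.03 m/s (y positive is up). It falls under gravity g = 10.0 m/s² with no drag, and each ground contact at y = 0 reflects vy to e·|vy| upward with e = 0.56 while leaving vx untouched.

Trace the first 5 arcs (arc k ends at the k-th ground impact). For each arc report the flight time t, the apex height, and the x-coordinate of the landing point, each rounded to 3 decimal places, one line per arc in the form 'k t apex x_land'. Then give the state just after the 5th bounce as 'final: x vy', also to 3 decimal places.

Arc 1: start y=13.270, vy=20.030 → t=4.585, apex=33.330, x_land=33.699, impact vy=-25.819
  bounce: vy ← 0.56·25.819 = 14.458
Arc 2: start y=0.000, vy=14.458 → t=2.892, apex=10.452, x_land=54.953, impact vy=-14.458
  bounce: vy ← 0.56·14.458 = 8.097
Arc 3: start y=0.000, vy=8.097 → t=1.619, apex=3.278, x_land=66.855, impact vy=-8.097
  bounce: vy ← 0.56·8.097 = 4.534
Arc 4: start y=0.000, vy=4.534 → t=0.907, apex=1.028, x_land=73.520, impact vy=-4.534
  bounce: vy ← 0.56·4.534 = 2.539
Arc 5: start y=0.000, vy=2.539 → t=0.508, apex=0.322, x_land=77.253, impact vy=-2.539
  bounce: vy ← 0.56·2.539 = 1.422

1 4.585 33.330 33.699
2 2.892 10.452 54.953
3 1.619 3.278 66.855
4 0.907 1.028 73.520
5 0.508 0.322 77.253
final: 77.253 1.422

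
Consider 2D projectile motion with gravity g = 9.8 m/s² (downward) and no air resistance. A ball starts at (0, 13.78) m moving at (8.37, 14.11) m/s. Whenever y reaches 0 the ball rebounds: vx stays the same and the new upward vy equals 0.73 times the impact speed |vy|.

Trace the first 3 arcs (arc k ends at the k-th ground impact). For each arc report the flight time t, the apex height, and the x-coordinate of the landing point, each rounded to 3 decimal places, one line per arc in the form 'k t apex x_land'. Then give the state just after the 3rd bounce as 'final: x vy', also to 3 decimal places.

1 3.650 23.938 30.551
2 3.227 12.756 57.561
3 2.356 6.798 77.278
final: 77.278 8.426

Arc 1: start y=13.780, vy=14.110 → t=3.650, apex=23.938, x_land=30.551, impact vy=-21.661
  bounce: vy ← 0.73·21.661 = 15.812
Arc 2: start y=0.000, vy=15.812 → t=3.227, apex=12.756, x_land=57.561, impact vy=-15.812
  bounce: vy ← 0.73·15.812 = 11.543
Arc 3: start y=0.000, vy=11.543 → t=2.356, apex=6.798, x_land=77.278, impact vy=-11.543
  bounce: vy ← 0.73·11.543 = 8.426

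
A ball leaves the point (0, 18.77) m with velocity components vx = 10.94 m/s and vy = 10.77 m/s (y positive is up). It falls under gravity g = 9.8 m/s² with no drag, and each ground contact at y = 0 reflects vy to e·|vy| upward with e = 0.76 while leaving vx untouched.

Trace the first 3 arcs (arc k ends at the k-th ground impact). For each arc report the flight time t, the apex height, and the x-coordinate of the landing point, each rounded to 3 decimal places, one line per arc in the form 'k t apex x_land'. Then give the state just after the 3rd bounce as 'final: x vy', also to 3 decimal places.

1 3.344 24.688 36.579
2 3.412 14.260 73.905
3 2.593 8.236 102.272
final: 102.272 9.656

Arc 1: start y=18.770, vy=10.770 → t=3.344, apex=24.688, x_land=36.579, impact vy=-21.997
  bounce: vy ← 0.76·21.997 = 16.718
Arc 2: start y=0.000, vy=16.718 → t=3.412, apex=14.260, x_land=73.905, impact vy=-16.718
  bounce: vy ← 0.76·16.718 = 12.706
Arc 3: start y=0.000, vy=12.706 → t=2.593, apex=8.236, x_land=102.272, impact vy=-12.706
  bounce: vy ← 0.76·12.706 = 9.656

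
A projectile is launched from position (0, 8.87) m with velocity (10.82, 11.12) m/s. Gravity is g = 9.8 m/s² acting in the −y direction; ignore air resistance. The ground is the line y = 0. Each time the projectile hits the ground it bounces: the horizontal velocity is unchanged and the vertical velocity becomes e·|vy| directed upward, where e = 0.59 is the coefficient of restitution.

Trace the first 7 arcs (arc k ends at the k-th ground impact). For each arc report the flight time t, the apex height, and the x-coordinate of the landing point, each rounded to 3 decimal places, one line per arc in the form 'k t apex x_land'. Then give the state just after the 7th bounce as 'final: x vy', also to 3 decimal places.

1 2.895 15.179 31.321
2 2.077 5.284 53.792
3 1.225 1.839 67.051
4 0.723 0.640 74.873
5 0.427 0.223 79.488
6 0.252 0.078 82.211
7 0.148 0.027 83.818
final: 83.818 0.429

Arc 1: start y=8.870, vy=11.120 → t=2.895, apex=15.179, x_land=31.321, impact vy=-17.248
  bounce: vy ← 0.59·17.248 = 10.177
Arc 2: start y=0.000, vy=10.177 → t=2.077, apex=5.284, x_land=53.792, impact vy=-10.177
  bounce: vy ← 0.59·10.177 = 6.004
Arc 3: start y=0.000, vy=6.004 → t=1.225, apex=1.839, x_land=67.051, impact vy=-6.004
  bounce: vy ← 0.59·6.004 = 3.542
Arc 4: start y=0.000, vy=3.542 → t=0.723, apex=0.640, x_land=74.873, impact vy=-3.542
  bounce: vy ← 0.59·3.542 = 2.090
Arc 5: start y=0.000, vy=2.090 → t=0.427, apex=0.223, x_land=79.488, impact vy=-2.090
  bounce: vy ← 0.59·2.090 = 1.233
Arc 6: start y=0.000, vy=1.233 → t=0.252, apex=0.078, x_land=82.211, impact vy=-1.233
  bounce: vy ← 0.59·1.233 = 0.728
Arc 7: start y=0.000, vy=0.728 → t=0.148, apex=0.027, x_land=83.818, impact vy=-0.728
  bounce: vy ← 0.59·0.728 = 0.429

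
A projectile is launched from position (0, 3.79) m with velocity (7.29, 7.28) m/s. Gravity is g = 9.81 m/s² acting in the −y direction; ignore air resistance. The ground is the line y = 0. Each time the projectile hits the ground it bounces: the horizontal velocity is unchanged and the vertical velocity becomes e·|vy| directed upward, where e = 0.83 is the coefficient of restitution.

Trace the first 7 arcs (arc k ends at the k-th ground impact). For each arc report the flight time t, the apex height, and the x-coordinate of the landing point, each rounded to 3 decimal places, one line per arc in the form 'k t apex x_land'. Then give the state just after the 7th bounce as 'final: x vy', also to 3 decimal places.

Arc 1: start y=3.790, vy=7.280 → t=1.892, apex=6.491, x_land=13.796, impact vy=-11.285
  bounce: vy ← 0.83·11.285 = 9.367
Arc 2: start y=0.000, vy=9.367 → t=1.910, apex=4.472, x_land=27.718, impact vy=-9.367
  bounce: vy ← 0.83·9.367 = 7.774
Arc 3: start y=0.000, vy=7.774 → t=1.585, apex=3.081, x_land=39.272, impact vy=-7.774
  bounce: vy ← 0.83·7.774 = 6.453
Arc 4: start y=0.000, vy=6.453 → t=1.316, apex=2.122, x_land=48.863, impact vy=-6.453
  bounce: vy ← 0.83·6.453 = 5.356
Arc 5: start y=0.000, vy=5.356 → t=1.092, apex=1.462, x_land=56.823, impact vy=-5.356
  bounce: vy ← 0.83·5.356 = 4.445
Arc 6: start y=0.000, vy=4.445 → t=0.906, apex=1.007, x_land=63.429, impact vy=-4.445
  bounce: vy ← 0.83·4.445 = 3.690
Arc 7: start y=0.000, vy=3.690 → t=0.752, apex=0.694, x_land=68.913, impact vy=-3.690
  bounce: vy ← 0.83·3.690 = 3.062

1 1.892 6.491 13.796
2 1.910 4.472 27.718
3 1.585 3.081 39.272
4 1.316 2.122 48.863
5 1.092 1.462 56.823
6 0.906 1.007 63.429
7 0.752 0.694 68.913
final: 68.913 3.062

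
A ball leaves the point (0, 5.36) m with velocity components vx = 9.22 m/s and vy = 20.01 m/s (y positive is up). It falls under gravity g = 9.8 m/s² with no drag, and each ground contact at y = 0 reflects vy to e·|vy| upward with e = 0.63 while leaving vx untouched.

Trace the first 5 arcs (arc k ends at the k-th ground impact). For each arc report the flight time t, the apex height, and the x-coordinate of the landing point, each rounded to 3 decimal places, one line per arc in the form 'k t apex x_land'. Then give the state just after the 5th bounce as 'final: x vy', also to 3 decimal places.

Arc 1: start y=5.360, vy=20.010 → t=4.336, apex=25.789, x_land=39.977, impact vy=-22.482
  bounce: vy ← 0.63·22.482 = 14.164
Arc 2: start y=0.000, vy=14.164 → t=2.891, apex=10.235, x_land=66.629, impact vy=-14.164
  bounce: vy ← 0.63·14.164 = 8.923
Arc 3: start y=0.000, vy=8.923 → t=1.821, apex=4.062, x_land=83.419, impact vy=-8.923
  bounce: vy ← 0.63·8.923 = 5.622
Arc 4: start y=0.000, vy=5.622 → t=1.147, apex=1.612, x_land=93.997, impact vy=-5.622
  bounce: vy ← 0.63·5.622 = 3.542
Arc 5: start y=0.000, vy=3.542 → t=0.723, apex=0.640, x_land=100.661, impact vy=-3.542
  bounce: vy ← 0.63·3.542 = 2.231

1 4.336 25.789 39.977
2 2.891 10.235 66.629
3 1.821 4.062 83.419
4 1.147 1.612 93.997
5 0.723 0.640 100.661
final: 100.661 2.231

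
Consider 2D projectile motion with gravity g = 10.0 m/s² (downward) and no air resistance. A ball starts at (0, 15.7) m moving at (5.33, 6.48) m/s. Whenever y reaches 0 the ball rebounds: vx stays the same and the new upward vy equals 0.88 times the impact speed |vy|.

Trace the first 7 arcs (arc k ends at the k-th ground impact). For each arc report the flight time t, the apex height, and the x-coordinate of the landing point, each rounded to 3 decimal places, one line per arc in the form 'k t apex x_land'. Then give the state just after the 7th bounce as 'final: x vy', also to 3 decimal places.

1 2.535 17.800 13.510
2 3.321 13.784 31.210
3 2.922 10.674 46.785
4 2.572 8.266 60.492
5 2.263 6.401 72.553
6 1.991 4.957 83.168
7 1.752 3.839 92.508
final: 92.508 7.711

Arc 1: start y=15.700, vy=6.480 → t=2.535, apex=17.800, x_land=13.510, impact vy=-18.868
  bounce: vy ← 0.88·18.868 = 16.604
Arc 2: start y=0.000, vy=16.604 → t=3.321, apex=13.784, x_land=31.210, impact vy=-16.604
  bounce: vy ← 0.88·16.604 = 14.611
Arc 3: start y=0.000, vy=14.611 → t=2.922, apex=10.674, x_land=46.785, impact vy=-14.611
  bounce: vy ← 0.88·14.611 = 12.858
Arc 4: start y=0.000, vy=12.858 → t=2.572, apex=8.266, x_land=60.492, impact vy=-12.858
  bounce: vy ← 0.88·12.858 = 11.315
Arc 5: start y=0.000, vy=11.315 → t=2.263, apex=6.401, x_land=72.553, impact vy=-11.315
  bounce: vy ← 0.88·11.315 = 9.957
Arc 6: start y=0.000, vy=9.957 → t=1.991, apex=4.957, x_land=83.168, impact vy=-9.957
  bounce: vy ← 0.88·9.957 = 8.762
Arc 7: start y=0.000, vy=8.762 → t=1.752, apex=3.839, x_land=92.508, impact vy=-8.762
  bounce: vy ← 0.88·8.762 = 7.711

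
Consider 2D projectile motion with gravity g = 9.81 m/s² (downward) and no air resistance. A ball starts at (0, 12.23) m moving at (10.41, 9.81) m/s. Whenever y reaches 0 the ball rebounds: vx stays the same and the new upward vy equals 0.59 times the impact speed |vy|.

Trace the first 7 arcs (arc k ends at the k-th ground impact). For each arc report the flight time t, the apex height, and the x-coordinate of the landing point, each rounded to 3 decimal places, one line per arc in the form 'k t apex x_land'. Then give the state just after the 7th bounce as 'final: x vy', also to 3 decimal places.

Arc 1: start y=12.230, vy=9.810 → t=2.869, apex=17.135, x_land=29.867, impact vy=-18.335
  bounce: vy ← 0.59·18.335 = 10.818
Arc 2: start y=0.000, vy=10.818 → t=2.205, apex=5.965, x_land=52.826, impact vy=-10.818
  bounce: vy ← 0.59·10.818 = 6.383
Arc 3: start y=0.000, vy=6.383 → t=1.301, apex=2.076, x_land=66.372, impact vy=-6.383
  bounce: vy ← 0.59·6.383 = 3.766
Arc 4: start y=0.000, vy=3.766 → t=0.768, apex=0.723, x_land=74.364, impact vy=-3.766
  bounce: vy ← 0.59·3.766 = 2.222
Arc 5: start y=0.000, vy=2.222 → t=0.453, apex=0.252, x_land=79.079, impact vy=-2.222
  bounce: vy ← 0.59·2.222 = 1.311
Arc 6: start y=0.000, vy=1.311 → t=0.267, apex=0.088, x_land=81.861, impact vy=-1.311
  bounce: vy ← 0.59·1.311 = 0.773
Arc 7: start y=0.000, vy=0.773 → t=0.158, apex=0.030, x_land=83.503, impact vy=-0.773
  bounce: vy ← 0.59·0.773 = 0.456

1 2.869 17.135 29.867
2 2.205 5.965 52.826
3 1.301 2.076 66.372
4 0.768 0.723 74.364
5 0.453 0.252 79.079
6 0.267 0.088 81.861
7 0.158 0.030 83.503
final: 83.503 0.456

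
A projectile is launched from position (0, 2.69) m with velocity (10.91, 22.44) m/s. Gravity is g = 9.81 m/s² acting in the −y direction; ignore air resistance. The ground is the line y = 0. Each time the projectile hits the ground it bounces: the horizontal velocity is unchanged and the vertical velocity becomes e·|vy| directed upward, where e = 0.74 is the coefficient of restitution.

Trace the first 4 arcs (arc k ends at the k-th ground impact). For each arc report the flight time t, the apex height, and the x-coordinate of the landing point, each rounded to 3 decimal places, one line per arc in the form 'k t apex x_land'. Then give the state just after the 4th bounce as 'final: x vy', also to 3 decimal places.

1 4.692 28.355 51.188
2 3.558 15.527 90.010
3 2.633 8.503 118.739
4 1.949 4.656 139.998
final: 139.998 7.073

Arc 1: start y=2.690, vy=22.440 → t=4.692, apex=28.355, x_land=51.188, impact vy=-23.587
  bounce: vy ← 0.74·23.587 = 17.454
Arc 2: start y=0.000, vy=17.454 → t=3.558, apex=15.527, x_land=90.010, impact vy=-17.454
  bounce: vy ← 0.74·17.454 = 12.916
Arc 3: start y=0.000, vy=12.916 → t=2.633, apex=8.503, x_land=118.739, impact vy=-12.916
  bounce: vy ← 0.74·12.916 = 9.558
Arc 4: start y=0.000, vy=9.558 → t=1.949, apex=4.656, x_land=139.998, impact vy=-9.558
  bounce: vy ← 0.74·9.558 = 7.073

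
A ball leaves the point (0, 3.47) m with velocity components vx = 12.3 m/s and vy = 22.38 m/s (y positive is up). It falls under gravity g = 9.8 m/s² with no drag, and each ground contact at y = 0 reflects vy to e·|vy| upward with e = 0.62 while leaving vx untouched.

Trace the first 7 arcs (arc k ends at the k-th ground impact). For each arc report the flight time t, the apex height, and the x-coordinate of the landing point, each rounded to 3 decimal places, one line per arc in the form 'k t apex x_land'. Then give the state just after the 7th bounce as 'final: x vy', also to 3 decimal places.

Arc 1: start y=3.470, vy=22.380 → t=4.717, apex=29.024, x_land=58.025, impact vy=-23.851
  bounce: vy ← 0.62·23.851 = 14.788
Arc 2: start y=0.000, vy=14.788 → t=3.018, apex=11.157, x_land=95.145, impact vy=-14.788
  bounce: vy ← 0.62·14.788 = 9.168
Arc 3: start y=0.000, vy=9.168 → t=1.871, apex=4.289, x_land=118.159, impact vy=-9.168
  bounce: vy ← 0.62·9.168 = 5.684
Arc 4: start y=0.000, vy=5.684 → t=1.160, apex=1.649, x_land=132.428, impact vy=-5.684
  bounce: vy ← 0.62·5.684 = 3.524
Arc 5: start y=0.000, vy=3.524 → t=0.719, apex=0.634, x_land=141.275, impact vy=-3.524
  bounce: vy ← 0.62·3.524 = 2.185
Arc 6: start y=0.000, vy=2.185 → t=0.446, apex=0.244, x_land=146.760, impact vy=-2.185
  bounce: vy ← 0.62·2.185 = 1.355
Arc 7: start y=0.000, vy=1.355 → t=0.276, apex=0.094, x_land=150.161, impact vy=-1.355
  bounce: vy ← 0.62·1.355 = 0.840

1 4.717 29.024 58.025
2 3.018 11.157 95.145
3 1.871 4.289 118.159
4 1.160 1.649 132.428
5 0.719 0.634 141.275
6 0.446 0.244 146.760
7 0.276 0.094 150.161
final: 150.161 0.840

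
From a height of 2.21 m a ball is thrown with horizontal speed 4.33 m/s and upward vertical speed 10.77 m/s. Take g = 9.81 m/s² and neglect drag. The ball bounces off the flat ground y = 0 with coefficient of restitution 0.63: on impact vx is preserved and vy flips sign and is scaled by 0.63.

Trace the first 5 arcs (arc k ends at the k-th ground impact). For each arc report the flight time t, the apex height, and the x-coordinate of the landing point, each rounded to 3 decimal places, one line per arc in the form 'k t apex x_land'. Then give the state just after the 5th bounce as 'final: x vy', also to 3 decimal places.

1 2.385 8.122 10.326
2 1.621 3.224 17.346
3 1.021 1.279 21.769
4 0.644 0.508 24.555
5 0.405 0.202 26.311
final: 26.311 1.253

Arc 1: start y=2.210, vy=10.770 → t=2.385, apex=8.122, x_land=10.326, impact vy=-12.624
  bounce: vy ← 0.63·12.624 = 7.953
Arc 2: start y=0.000, vy=7.953 → t=1.621, apex=3.224, x_land=17.346, impact vy=-7.953
  bounce: vy ← 0.63·7.953 = 5.010
Arc 3: start y=0.000, vy=5.010 → t=1.021, apex=1.279, x_land=21.769, impact vy=-5.010
  bounce: vy ← 0.63·5.010 = 3.156
Arc 4: start y=0.000, vy=3.156 → t=0.644, apex=0.508, x_land=24.555, impact vy=-3.156
  bounce: vy ← 0.63·3.156 = 1.989
Arc 5: start y=0.000, vy=1.989 → t=0.405, apex=0.202, x_land=26.311, impact vy=-1.989
  bounce: vy ← 0.63·1.989 = 1.253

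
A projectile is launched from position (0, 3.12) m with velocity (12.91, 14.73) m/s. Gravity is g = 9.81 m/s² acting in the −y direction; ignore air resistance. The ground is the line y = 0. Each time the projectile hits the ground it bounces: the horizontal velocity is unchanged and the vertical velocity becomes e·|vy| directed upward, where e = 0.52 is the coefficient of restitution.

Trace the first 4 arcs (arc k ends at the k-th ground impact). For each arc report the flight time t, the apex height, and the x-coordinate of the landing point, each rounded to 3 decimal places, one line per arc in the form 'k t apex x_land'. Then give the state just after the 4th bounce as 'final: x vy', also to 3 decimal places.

Arc 1: start y=3.120, vy=14.730 → t=3.202, apex=14.179, x_land=41.334, impact vy=-16.679
  bounce: vy ← 0.52·16.679 = 8.673
Arc 2: start y=0.000, vy=8.673 → t=1.768, apex=3.834, x_land=64.162, impact vy=-8.673
  bounce: vy ← 0.52·8.673 = 4.510
Arc 3: start y=0.000, vy=4.510 → t=0.919, apex=1.037, x_land=76.032, impact vy=-4.510
  bounce: vy ← 0.52·4.510 = 2.345
Arc 4: start y=0.000, vy=2.345 → t=0.478, apex=0.280, x_land=82.205, impact vy=-2.345
  bounce: vy ← 0.52·2.345 = 1.220

1 3.202 14.179 41.334
2 1.768 3.834 64.162
3 0.919 1.037 76.032
4 0.478 0.280 82.205
final: 82.205 1.220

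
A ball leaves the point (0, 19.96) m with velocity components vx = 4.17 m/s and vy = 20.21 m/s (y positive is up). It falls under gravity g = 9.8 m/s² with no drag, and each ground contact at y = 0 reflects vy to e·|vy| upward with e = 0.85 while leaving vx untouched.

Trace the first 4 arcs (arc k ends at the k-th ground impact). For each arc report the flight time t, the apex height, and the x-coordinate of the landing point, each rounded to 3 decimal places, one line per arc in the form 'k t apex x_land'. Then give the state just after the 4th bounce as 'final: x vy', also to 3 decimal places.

1 4.948 40.799 20.632
2 4.905 29.477 41.088
3 4.170 21.297 58.475
4 3.544 15.387 73.254
final: 73.254 14.761

Arc 1: start y=19.960, vy=20.210 → t=4.948, apex=40.799, x_land=20.632, impact vy=-28.278
  bounce: vy ← 0.85·28.278 = 24.037
Arc 2: start y=0.000, vy=24.037 → t=4.905, apex=29.477, x_land=41.088, impact vy=-24.037
  bounce: vy ← 0.85·24.037 = 20.431
Arc 3: start y=0.000, vy=20.431 → t=4.170, apex=21.297, x_land=58.475, impact vy=-20.431
  bounce: vy ← 0.85·20.431 = 17.366
Arc 4: start y=0.000, vy=17.366 → t=3.544, apex=15.387, x_land=73.254, impact vy=-17.366
  bounce: vy ← 0.85·17.366 = 14.761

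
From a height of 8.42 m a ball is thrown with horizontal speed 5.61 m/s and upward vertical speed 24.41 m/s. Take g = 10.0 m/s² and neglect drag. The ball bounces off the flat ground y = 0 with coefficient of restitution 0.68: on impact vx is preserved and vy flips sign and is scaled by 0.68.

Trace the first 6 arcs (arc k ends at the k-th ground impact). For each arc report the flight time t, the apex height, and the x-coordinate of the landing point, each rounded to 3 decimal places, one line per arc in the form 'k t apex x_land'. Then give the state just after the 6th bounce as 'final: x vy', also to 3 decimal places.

1 5.206 38.212 29.203
2 3.760 17.669 50.295
3 2.557 8.170 64.638
4 1.738 3.778 74.391
5 1.182 1.747 81.023
6 0.804 0.808 85.532
final: 85.532 2.733

Arc 1: start y=8.420, vy=24.410 → t=5.206, apex=38.212, x_land=29.203, impact vy=-27.645
  bounce: vy ← 0.68·27.645 = 18.799
Arc 2: start y=0.000, vy=18.799 → t=3.760, apex=17.669, x_land=50.295, impact vy=-18.799
  bounce: vy ← 0.68·18.799 = 12.783
Arc 3: start y=0.000, vy=12.783 → t=2.557, apex=8.170, x_land=64.638, impact vy=-12.783
  bounce: vy ← 0.68·12.783 = 8.692
Arc 4: start y=0.000, vy=8.692 → t=1.738, apex=3.778, x_land=74.391, impact vy=-8.692
  bounce: vy ← 0.68·8.692 = 5.911
Arc 5: start y=0.000, vy=5.911 → t=1.182, apex=1.747, x_land=81.023, impact vy=-5.911
  bounce: vy ← 0.68·5.911 = 4.019
Arc 6: start y=0.000, vy=4.019 → t=0.804, apex=0.808, x_land=85.532, impact vy=-4.019
  bounce: vy ← 0.68·4.019 = 2.733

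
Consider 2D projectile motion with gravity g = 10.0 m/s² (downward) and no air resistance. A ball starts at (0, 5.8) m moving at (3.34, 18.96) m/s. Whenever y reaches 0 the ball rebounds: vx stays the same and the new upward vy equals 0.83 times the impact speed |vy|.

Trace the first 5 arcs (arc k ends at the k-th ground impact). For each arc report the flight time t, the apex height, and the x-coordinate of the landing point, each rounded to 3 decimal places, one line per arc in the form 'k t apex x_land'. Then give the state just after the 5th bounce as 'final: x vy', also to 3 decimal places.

Arc 1: start y=5.800, vy=18.960 → t=4.077, apex=23.774, x_land=13.616, impact vy=-21.806
  bounce: vy ← 0.83·21.806 = 18.099
Arc 2: start y=0.000, vy=18.099 → t=3.620, apex=16.378, x_land=25.706, impact vy=-18.099
  bounce: vy ← 0.83·18.099 = 15.022
Arc 3: start y=0.000, vy=15.022 → t=3.004, apex=11.283, x_land=35.740, impact vy=-15.022
  bounce: vy ← 0.83·15.022 = 12.468
Arc 4: start y=0.000, vy=12.468 → t=2.494, apex=7.773, x_land=44.069, impact vy=-12.468
  bounce: vy ← 0.83·12.468 = 10.349
Arc 5: start y=0.000, vy=10.349 → t=2.070, apex=5.355, x_land=50.982, impact vy=-10.349
  bounce: vy ← 0.83·10.349 = 8.589

1 4.077 23.774 13.616
2 3.620 16.378 25.706
3 3.004 11.283 35.740
4 2.494 7.773 44.069
5 2.070 5.355 50.982
final: 50.982 8.589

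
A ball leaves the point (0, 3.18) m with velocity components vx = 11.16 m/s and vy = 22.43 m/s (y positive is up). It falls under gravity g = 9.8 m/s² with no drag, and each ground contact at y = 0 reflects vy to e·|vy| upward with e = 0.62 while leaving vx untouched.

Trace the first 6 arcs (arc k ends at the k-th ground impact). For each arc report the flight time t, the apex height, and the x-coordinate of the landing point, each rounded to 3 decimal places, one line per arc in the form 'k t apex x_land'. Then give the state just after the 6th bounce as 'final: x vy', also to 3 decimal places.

Arc 1: start y=3.180, vy=22.430 → t=4.715, apex=28.849, x_land=52.621, impact vy=-23.779
  bounce: vy ← 0.62·23.779 = 14.743
Arc 2: start y=0.000, vy=14.743 → t=3.009, apex=11.089, x_land=86.199, impact vy=-14.743
  bounce: vy ← 0.62·14.743 = 9.141
Arc 3: start y=0.000, vy=9.141 → t=1.865, apex=4.263, x_land=107.017, impact vy=-9.141
  bounce: vy ← 0.62·9.141 = 5.667
Arc 4: start y=0.000, vy=5.667 → t=1.157, apex=1.639, x_land=119.925, impact vy=-5.667
  bounce: vy ← 0.62·5.667 = 3.514
Arc 5: start y=0.000, vy=3.514 → t=0.717, apex=0.630, x_land=127.927, impact vy=-3.514
  bounce: vy ← 0.62·3.514 = 2.178
Arc 6: start y=0.000, vy=2.178 → t=0.445, apex=0.242, x_land=132.889, impact vy=-2.178
  bounce: vy ← 0.62·2.178 = 1.351

1 4.715 28.849 52.621
2 3.009 11.089 86.199
3 1.865 4.263 107.017
4 1.157 1.639 119.925
5 0.717 0.630 127.927
6 0.445 0.242 132.889
final: 132.889 1.351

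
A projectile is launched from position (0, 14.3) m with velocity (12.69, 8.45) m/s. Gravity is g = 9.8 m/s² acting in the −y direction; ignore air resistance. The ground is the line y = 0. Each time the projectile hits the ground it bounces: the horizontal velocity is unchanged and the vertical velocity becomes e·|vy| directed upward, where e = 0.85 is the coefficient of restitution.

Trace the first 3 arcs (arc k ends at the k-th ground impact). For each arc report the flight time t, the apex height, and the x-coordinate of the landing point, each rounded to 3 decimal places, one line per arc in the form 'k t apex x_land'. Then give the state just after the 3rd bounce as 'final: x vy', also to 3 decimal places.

1 2.776 17.943 35.225
2 3.253 12.964 76.507
3 2.765 9.366 111.597
final: 111.597 11.517

Arc 1: start y=14.300, vy=8.450 → t=2.776, apex=17.943, x_land=35.225, impact vy=-18.753
  bounce: vy ← 0.85·18.753 = 15.940
Arc 2: start y=0.000, vy=15.940 → t=3.253, apex=12.964, x_land=76.507, impact vy=-15.940
  bounce: vy ← 0.85·15.940 = 13.549
Arc 3: start y=0.000, vy=13.549 → t=2.765, apex=9.366, x_land=111.597, impact vy=-13.549
  bounce: vy ← 0.85·13.549 = 11.517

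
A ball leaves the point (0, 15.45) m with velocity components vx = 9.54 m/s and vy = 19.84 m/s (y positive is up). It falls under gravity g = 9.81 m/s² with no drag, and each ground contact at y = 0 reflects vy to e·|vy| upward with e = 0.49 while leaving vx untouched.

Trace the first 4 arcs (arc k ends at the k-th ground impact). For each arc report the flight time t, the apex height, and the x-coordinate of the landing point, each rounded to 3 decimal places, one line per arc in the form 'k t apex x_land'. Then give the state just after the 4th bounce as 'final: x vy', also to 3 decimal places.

Arc 1: start y=15.450, vy=19.840 → t=4.713, apex=35.512, x_land=44.964, impact vy=-26.396
  bounce: vy ← 0.49·26.396 = 12.934
Arc 2: start y=0.000, vy=12.934 → t=2.637, apex=8.527, x_land=70.120, impact vy=-12.934
  bounce: vy ← 0.49·12.934 = 6.338
Arc 3: start y=0.000, vy=6.338 → t=1.292, apex=2.047, x_land=82.446, impact vy=-6.338
  bounce: vy ← 0.49·6.338 = 3.105
Arc 4: start y=0.000, vy=3.105 → t=0.633, apex=0.492, x_land=88.486, impact vy=-3.105
  bounce: vy ← 0.49·3.105 = 1.522

1 4.713 35.512 44.964
2 2.637 8.527 70.120
3 1.292 2.047 82.446
4 0.633 0.492 88.486
final: 88.486 1.522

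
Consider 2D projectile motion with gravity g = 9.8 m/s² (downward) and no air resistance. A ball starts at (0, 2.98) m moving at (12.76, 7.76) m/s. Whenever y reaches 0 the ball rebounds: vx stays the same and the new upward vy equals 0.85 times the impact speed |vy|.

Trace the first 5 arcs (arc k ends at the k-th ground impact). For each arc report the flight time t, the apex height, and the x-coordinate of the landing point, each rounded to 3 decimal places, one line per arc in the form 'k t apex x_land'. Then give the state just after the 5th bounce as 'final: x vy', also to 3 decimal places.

Arc 1: start y=2.980, vy=7.760 → t=1.903, apex=6.052, x_land=24.285, impact vy=-10.892
  bounce: vy ← 0.85·10.892 = 9.258
Arc 2: start y=0.000, vy=9.258 → t=1.889, apex=4.373, x_land=48.393, impact vy=-9.258
  bounce: vy ← 0.85·9.258 = 7.869
Arc 3: start y=0.000, vy=7.869 → t=1.606, apex=3.159, x_land=68.885, impact vy=-7.869
  bounce: vy ← 0.85·7.869 = 6.689
Arc 4: start y=0.000, vy=6.689 → t=1.365, apex=2.283, x_land=86.303, impact vy=-6.689
  bounce: vy ← 0.85·6.689 = 5.685
Arc 5: start y=0.000, vy=5.685 → t=1.160, apex=1.649, x_land=101.108, impact vy=-5.685
  bounce: vy ← 0.85·5.685 = 4.833

1 1.903 6.052 24.285
2 1.889 4.373 48.393
3 1.606 3.159 68.885
4 1.365 2.283 86.303
5 1.160 1.649 101.108
final: 101.108 4.833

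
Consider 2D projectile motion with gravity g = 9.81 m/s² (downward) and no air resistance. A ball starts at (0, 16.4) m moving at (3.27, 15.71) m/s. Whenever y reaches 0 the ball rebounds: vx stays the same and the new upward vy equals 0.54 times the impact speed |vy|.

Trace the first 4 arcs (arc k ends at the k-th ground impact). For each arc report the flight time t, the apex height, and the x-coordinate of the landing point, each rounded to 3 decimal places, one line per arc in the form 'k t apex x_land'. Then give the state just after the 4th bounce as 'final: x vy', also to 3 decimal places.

Arc 1: start y=16.400, vy=15.710 → t=4.032, apex=28.979, x_land=13.185, impact vy=-23.845
  bounce: vy ← 0.54·23.845 = 12.876
Arc 2: start y=0.000, vy=12.876 → t=2.625, apex=8.450, x_land=21.769, impact vy=-12.876
  bounce: vy ← 0.54·12.876 = 6.953
Arc 3: start y=0.000, vy=6.953 → t=1.418, apex=2.464, x_land=26.404, impact vy=-6.953
  bounce: vy ← 0.54·6.953 = 3.755
Arc 4: start y=0.000, vy=3.755 → t=0.765, apex=0.719, x_land=28.908, impact vy=-3.755
  bounce: vy ← 0.54·3.755 = 2.028

1 4.032 28.979 13.185
2 2.625 8.450 21.769
3 1.418 2.464 26.404
4 0.765 0.719 28.908
final: 28.908 2.028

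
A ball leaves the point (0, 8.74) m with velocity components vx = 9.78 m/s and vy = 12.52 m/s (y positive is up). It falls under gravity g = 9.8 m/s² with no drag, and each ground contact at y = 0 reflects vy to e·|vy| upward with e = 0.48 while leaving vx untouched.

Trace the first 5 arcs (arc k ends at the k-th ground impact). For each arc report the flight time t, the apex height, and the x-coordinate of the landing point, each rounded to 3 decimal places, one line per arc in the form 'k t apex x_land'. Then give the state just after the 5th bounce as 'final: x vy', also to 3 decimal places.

Arc 1: start y=8.740, vy=12.520 → t=3.126, apex=16.737, x_land=30.570, impact vy=-18.112
  bounce: vy ← 0.48·18.112 = 8.694
Arc 2: start y=0.000, vy=8.694 → t=1.774, apex=3.856, x_land=47.922, impact vy=-8.694
  bounce: vy ← 0.48·8.694 = 4.173
Arc 3: start y=0.000, vy=4.173 → t=0.852, apex=0.888, x_land=56.251, impact vy=-4.173
  bounce: vy ← 0.48·4.173 = 2.003
Arc 4: start y=0.000, vy=2.003 → t=0.409, apex=0.205, x_land=60.249, impact vy=-2.003
  bounce: vy ← 0.48·2.003 = 0.961
Arc 5: start y=0.000, vy=0.961 → t=0.196, apex=0.047, x_land=62.168, impact vy=-0.961
  bounce: vy ← 0.48·0.961 = 0.462

1 3.126 16.737 30.570
2 1.774 3.856 47.922
3 0.852 0.888 56.251
4 0.409 0.205 60.249
5 0.196 0.047 62.168
final: 62.168 0.462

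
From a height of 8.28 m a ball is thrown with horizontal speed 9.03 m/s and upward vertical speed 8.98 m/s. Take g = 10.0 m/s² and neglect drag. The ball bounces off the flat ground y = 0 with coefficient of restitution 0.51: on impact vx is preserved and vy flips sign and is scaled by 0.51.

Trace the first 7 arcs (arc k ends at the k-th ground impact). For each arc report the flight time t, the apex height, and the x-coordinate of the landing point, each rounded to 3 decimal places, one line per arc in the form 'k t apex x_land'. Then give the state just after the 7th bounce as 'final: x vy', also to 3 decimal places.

Arc 1: start y=8.280, vy=8.980 → t=2.467, apex=12.312, x_land=22.279, impact vy=-15.692
  bounce: vy ← 0.51·15.692 = 8.003
Arc 2: start y=0.000, vy=8.003 → t=1.601, apex=3.202, x_land=36.732, impact vy=-8.003
  bounce: vy ← 0.51·8.003 = 4.082
Arc 3: start y=0.000, vy=4.082 → t=0.816, apex=0.833, x_land=44.103, impact vy=-4.082
  bounce: vy ← 0.51·4.082 = 2.082
Arc 4: start y=0.000, vy=2.082 → t=0.416, apex=0.217, x_land=47.863, impact vy=-2.082
  bounce: vy ← 0.51·2.082 = 1.062
Arc 5: start y=0.000, vy=1.062 → t=0.212, apex=0.056, x_land=49.780, impact vy=-1.062
  bounce: vy ← 0.51·1.062 = 0.541
Arc 6: start y=0.000, vy=0.541 → t=0.108, apex=0.015, x_land=50.758, impact vy=-0.541
  bounce: vy ← 0.51·0.541 = 0.276
Arc 7: start y=0.000, vy=0.276 → t=0.055, apex=0.004, x_land=51.256, impact vy=-0.276
  bounce: vy ← 0.51·0.276 = 0.141

1 2.467 12.312 22.279
2 1.601 3.202 36.732
3 0.816 0.833 44.103
4 0.416 0.217 47.863
5 0.212 0.056 49.780
6 0.108 0.015 50.758
7 0.055 0.004 51.256
final: 51.256 0.141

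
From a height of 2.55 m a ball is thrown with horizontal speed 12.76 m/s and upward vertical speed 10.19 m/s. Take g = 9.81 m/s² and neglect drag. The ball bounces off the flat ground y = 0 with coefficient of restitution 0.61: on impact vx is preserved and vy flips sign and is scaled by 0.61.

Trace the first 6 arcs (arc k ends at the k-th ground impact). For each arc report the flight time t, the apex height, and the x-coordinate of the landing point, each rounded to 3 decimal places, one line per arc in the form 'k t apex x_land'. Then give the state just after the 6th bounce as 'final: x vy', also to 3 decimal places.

Arc 1: start y=2.550, vy=10.190 → t=2.303, apex=7.842, x_land=29.389, impact vy=-12.404
  bounce: vy ← 0.61·12.404 = 7.567
Arc 2: start y=0.000, vy=7.567 → t=1.543, apex=2.918, x_land=49.073, impact vy=-7.567
  bounce: vy ← 0.61·7.567 = 4.616
Arc 3: start y=0.000, vy=4.616 → t=0.941, apex=1.086, x_land=61.080, impact vy=-4.616
  bounce: vy ← 0.61·4.616 = 2.816
Arc 4: start y=0.000, vy=2.816 → t=0.574, apex=0.404, x_land=68.404, impact vy=-2.816
  bounce: vy ← 0.61·2.816 = 1.717
Arc 5: start y=0.000, vy=1.717 → t=0.350, apex=0.150, x_land=72.872, impact vy=-1.717
  bounce: vy ← 0.61·1.717 = 1.048
Arc 6: start y=0.000, vy=1.048 → t=0.214, apex=0.056, x_land=75.598, impact vy=-1.048
  bounce: vy ← 0.61·1.048 = 0.639

1 2.303 7.842 29.389
2 1.543 2.918 49.073
3 0.941 1.086 61.080
4 0.574 0.404 68.404
5 0.350 0.150 72.872
6 0.214 0.056 75.598
final: 75.598 0.639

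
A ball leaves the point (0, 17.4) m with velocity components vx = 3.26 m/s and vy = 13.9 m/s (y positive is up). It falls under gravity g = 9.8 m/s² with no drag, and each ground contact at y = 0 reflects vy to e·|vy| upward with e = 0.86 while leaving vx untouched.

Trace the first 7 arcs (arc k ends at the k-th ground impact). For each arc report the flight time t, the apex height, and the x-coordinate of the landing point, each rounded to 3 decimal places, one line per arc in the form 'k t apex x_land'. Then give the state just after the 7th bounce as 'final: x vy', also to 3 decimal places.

1 3.777 27.258 12.313
2 4.057 20.160 25.538
3 3.489 14.910 36.911
4 3.000 11.028 46.692
5 2.580 8.156 55.104
6 2.219 6.032 62.338
7 1.908 4.461 68.559
final: 68.559 8.042

Arc 1: start y=17.400, vy=13.900 → t=3.777, apex=27.258, x_land=12.313, impact vy=-23.114
  bounce: vy ← 0.86·23.114 = 19.878
Arc 2: start y=0.000, vy=19.878 → t=4.057, apex=20.160, x_land=25.538, impact vy=-19.878
  bounce: vy ← 0.86·19.878 = 17.095
Arc 3: start y=0.000, vy=17.095 → t=3.489, apex=14.910, x_land=36.911, impact vy=-17.095
  bounce: vy ← 0.86·17.095 = 14.702
Arc 4: start y=0.000, vy=14.702 → t=3.000, apex=11.028, x_land=46.692, impact vy=-14.702
  bounce: vy ← 0.86·14.702 = 12.643
Arc 5: start y=0.000, vy=12.643 → t=2.580, apex=8.156, x_land=55.104, impact vy=-12.643
  bounce: vy ← 0.86·12.643 = 10.873
Arc 6: start y=0.000, vy=10.873 → t=2.219, apex=6.032, x_land=62.338, impact vy=-10.873
  bounce: vy ← 0.86·10.873 = 9.351
Arc 7: start y=0.000, vy=9.351 → t=1.908, apex=4.461, x_land=68.559, impact vy=-9.351
  bounce: vy ← 0.86·9.351 = 8.042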